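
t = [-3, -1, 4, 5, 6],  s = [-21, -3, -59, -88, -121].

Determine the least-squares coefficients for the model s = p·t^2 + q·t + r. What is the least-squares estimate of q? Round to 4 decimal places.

q = -2.6096

Setting ∂/∂p … = 0 gives: 2259·p + 377·q + 87·r = -7692;  377·p + 87·q + 11·r = -1336;  87·p + 11·q + 5·r = -292.
Row-reducing yields p = -44064/15439, q = -40290/15439, r = -46286/15439.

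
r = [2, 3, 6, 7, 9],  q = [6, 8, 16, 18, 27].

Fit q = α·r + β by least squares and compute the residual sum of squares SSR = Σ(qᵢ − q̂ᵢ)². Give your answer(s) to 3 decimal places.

Entries of AᵀA: Σr·r = 179, Σr = 27, Σ1 = 5.
Moment sums: Σr·q = 501, Σq = 75.
So AᵀA·[α, β]ᵀ = Aᵀq: [[179, 27]; [27, 5]]·[α, β]ᵀ = [501, 75]ᵀ.
det = 179·5 − 27² = 166.
α = (501·5 − 27·75)/166 = 240/83; β = (179·75 − 27·501)/166 = -51/83.
Residuals: 69/83, -5/83, -61/83, -135/83, 132/83; SSR = 532/83.

SSR = 6.410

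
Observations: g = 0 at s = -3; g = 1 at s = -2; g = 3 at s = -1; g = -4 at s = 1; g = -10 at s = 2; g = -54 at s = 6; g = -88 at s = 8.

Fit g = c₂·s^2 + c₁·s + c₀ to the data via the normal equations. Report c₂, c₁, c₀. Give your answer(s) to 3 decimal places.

With design matrix M, MᵀM = [[5507, 701, 119]; [701, 119, 11]; [119, 11, 7]] and Mᵀg = [-7613, -1057, -152]ᵀ.
Solving the 3×3 system (Gaussian elimination) gives c₂ = -318485/315618, c₁ = -929263/315618, c₀ = 3516/52603.

c₂ = -1.009, c₁ = -2.944, c₀ = 0.067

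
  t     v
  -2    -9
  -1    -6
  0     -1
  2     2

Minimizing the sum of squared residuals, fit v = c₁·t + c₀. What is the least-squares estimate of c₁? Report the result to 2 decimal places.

c₁ = 2.80

Normal-equation sums: Σt·t = 9, Σt = -1, Σ1 = 4.
Right-hand side: Σt·v = 28, Σv = -14.
Δ = 9·4 − (-1)² = 35.
c₁ = (28·4 − (-1)·(-14))/35 = 14/5; c₀ = (9·(-14) − (-1)·28)/35 = -14/5.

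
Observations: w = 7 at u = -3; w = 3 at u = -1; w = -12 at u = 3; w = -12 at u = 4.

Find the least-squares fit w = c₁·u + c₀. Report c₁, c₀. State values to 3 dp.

c₁ = -2.977, c₀ = -1.267

From the data, Σu·u = 35, Σu = 3, Σ1 = 4.
For Aᵀw: Σu·w = -108, Σw = -14.
Eliminating c₀: 4·(row 1) − 3·(row 2) gives 131·c₁ = 4·(-108) − 3·(-14) = -390, so c₁ = -390/131.
Then c₀ = ((-14) − 3·(-390/131))/4 = -166/131.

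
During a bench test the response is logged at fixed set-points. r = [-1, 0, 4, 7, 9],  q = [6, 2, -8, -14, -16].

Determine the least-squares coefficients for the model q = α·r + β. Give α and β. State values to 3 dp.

Normal-equation sums: Σr·r = 147, Σr = 19, Σ1 = 5.
Moment sums: Σr·q = -280, Σq = -30.
So XᵀX·[α, β]ᵀ = Xᵀq: [[147, 19]; [19, 5]]·[α, β]ᵀ = [-280, -30]ᵀ.
Δ = 147·5 − 19² = 374.
α = ((-280)·5 − 19·(-30))/374 = -415/187; β = (147·(-30) − 19·(-280))/374 = 455/187.

α = -2.219, β = 2.433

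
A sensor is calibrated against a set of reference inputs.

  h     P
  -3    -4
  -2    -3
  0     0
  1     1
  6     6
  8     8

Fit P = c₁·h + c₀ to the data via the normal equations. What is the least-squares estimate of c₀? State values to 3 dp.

c₀ = -0.476

Normal-equation sums: Σh·h = 114, Σh = 10, Σ1 = 6.
Right-hand side: Σh·P = 119, ΣP = 8.
Normal equations: [[114, 10]; [10, 6]]·[c₁, c₀]ᵀ = [119, 8]ᵀ.
det = 114·6 − 10² = 584.
c₁ = (119·6 − 10·8)/584 = 317/292; c₀ = (114·8 − 10·119)/584 = -139/292.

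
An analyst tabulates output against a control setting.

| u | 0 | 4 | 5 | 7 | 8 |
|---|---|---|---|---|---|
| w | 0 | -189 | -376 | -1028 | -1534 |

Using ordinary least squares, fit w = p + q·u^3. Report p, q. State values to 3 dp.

The normal equations are: 5·p + 1044·q = -3127;  1044·p + 399514·q = -1197108.
det = 5·399514 − 1044² = 907634.
p = ((-3127)·399514 − 1044·(-1197108))/907634 = 19249/34909; q = (5·(-1197108) − 1044·(-3127))/907634 = -104652/34909.

p = 0.551, q = -2.998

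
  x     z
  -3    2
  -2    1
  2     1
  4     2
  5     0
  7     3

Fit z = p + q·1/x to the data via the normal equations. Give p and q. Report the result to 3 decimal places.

p = 1.508, q = -0.176

With design matrix M, MᵀM = [[6, 109/420]; [109/420, 129481/176400]] and Mᵀz = [9, 11/42]ᵀ.
Determinant 6·(129481/176400) − (109/420)² = 153001/35280.
p = (9·(129481/176400) − (109/420)·(11/42))/(153001/35280) = 1153339/765005; q = (6·(11/42) − (109/420)·9)/(153001/35280) = -26964/153001.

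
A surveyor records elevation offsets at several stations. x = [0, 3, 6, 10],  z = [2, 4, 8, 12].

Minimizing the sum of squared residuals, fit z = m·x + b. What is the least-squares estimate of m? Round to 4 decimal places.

Forming AᵀA = [[145, 19]; [19, 4]] and Aᵀz = [180, 26]ᵀ gives AᵀA·[m, b]ᵀ = Aᵀz.
Eliminating b: 4·(row 1) − 19·(row 2) gives 219·m = 4·180 − 19·26 = 226, so m = 226/219.
Then b = (26 − 19·(226/219))/4 = 350/219.

m = 1.0320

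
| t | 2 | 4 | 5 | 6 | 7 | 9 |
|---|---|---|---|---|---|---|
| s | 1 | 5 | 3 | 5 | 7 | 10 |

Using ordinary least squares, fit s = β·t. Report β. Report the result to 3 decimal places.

Entries of MᵀM: Σt·t = 211.
For Mᵀs: Σt·s = 206.
MᵀM·[β]ᵀ = Mᵀs becomes [[211]]·[β]ᵀ = [206]ᵀ.
β = 206/211 = 0.976303.

β = 0.976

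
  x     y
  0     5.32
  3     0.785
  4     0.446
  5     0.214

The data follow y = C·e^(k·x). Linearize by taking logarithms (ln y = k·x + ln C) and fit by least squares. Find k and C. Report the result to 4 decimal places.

k = -0.6361, C = 5.3567

With ln yᵢ as the transformed response and xᵢ as the regressor:
XᵀX = [[50.0000, 12.0000]; [12.0000, 4]], rhs = [-11.6649, -0.9198]ᵀ  (here Σx = 12.0000, Σ(x)² = 50.0000, Σln y = -0.9198, Σx·ln y = -11.6649).
Slope k = (n·Σx·ln y − Σx·Σln y)/(n·Σ(x)² − (Σx)²) = (4·-11.6649 − 12.0000·-0.9198)/56.0000 = -0.63610; ln C = (Σln y − k·Σx)/n = 1.67835, so C = exp(1.67835) = 5.35671.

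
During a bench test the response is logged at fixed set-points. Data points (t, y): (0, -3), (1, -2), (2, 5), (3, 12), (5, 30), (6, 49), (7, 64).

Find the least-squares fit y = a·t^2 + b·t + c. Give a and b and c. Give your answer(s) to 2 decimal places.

a = 1.23, b = 1.04, c = -3.12

The normal equations are: 4420·a + 720·b + 124·c = 5776;  720·a + 124·b + 24·c = 936;  124·a + 24·b + 7·c = 155.
(Σt^2·t^2 = 4420, Σt^2·t = 720, Σt^2 = 124, Σt·t = 124, Σt = 24, Σ1 = 7, Σt^2·y = 5776, Σt·y = 936, Σy = 155.)
Solving the 3×3 system (Gaussian elimination) gives a = 283/231, b = 80/77, c = -103/33.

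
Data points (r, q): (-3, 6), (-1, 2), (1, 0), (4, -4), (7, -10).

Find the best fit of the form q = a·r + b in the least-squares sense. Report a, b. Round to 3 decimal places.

a = -1.525, b = 1.241

AᵀA·[a, b]ᵀ = Aᵀq reads: 76·a + 8·b = -106;  8·a + 5·b = -6.
(Σr·r = 76, Σr = 8, Σ1 = 5, Σr·q = -106, Σq = -6.)
det = 76·5 − 8² = 316.
a = ((-106)·5 − 8·(-6))/316 = -241/158; b = (76·(-6) − 8·(-106))/316 = 98/79.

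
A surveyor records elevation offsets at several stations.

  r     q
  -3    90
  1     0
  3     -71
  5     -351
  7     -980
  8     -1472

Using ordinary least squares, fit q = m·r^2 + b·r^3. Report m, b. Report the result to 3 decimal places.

From the data, Σr^2·r^2 = 7285, Σr^2·r^3 = 52701, Σr^3·r^3 = 396877.
For Xᵀq: Σr^2·q = -150832, Σr^3·q = -1138026.
So XᵀX·[m, b]ᵀ = Xᵀq: [[7285, 52701]; [52701, 396877]]·[m, b]ᵀ = [-150832, -1138026]ᵀ.
Δ = 7285·396877 − 52701² = 113853544.
m = ((-150832)·396877 − 52701·(-1138026))/113853544 = 56678281/56926772; b = (7285·(-1138026) − 52701·(-150832))/113853544 = -170761089/56926772.

m = 0.996, b = -3.000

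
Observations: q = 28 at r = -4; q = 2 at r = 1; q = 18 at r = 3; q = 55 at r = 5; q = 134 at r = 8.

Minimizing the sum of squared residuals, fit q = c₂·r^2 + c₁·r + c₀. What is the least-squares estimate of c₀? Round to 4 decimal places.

c₀ = -1.0806

MᵀM·[c₂, c₁, c₀]ᵀ = Mᵀq reads: 5059·c₂ + 601·c₁ + 115·c₀ = 10563;  601·c₂ + 115·c₁ + 13·c₀ = 1291;  115·c₂ + 13·c₁ + 5·c₀ = 237.
(Σr^2·r^2 = 5059, Σr^2·r = 601, Σr^2 = 115, Σr·r = 115, Σr = 13, Σ1 = 5, Σr^2·q = 10563, Σr·q = 1291, Σq = 237.)
Row-reducing yields c₂ = 264131/131016, c₁ = 106429/131016, c₀ = -23595/21836.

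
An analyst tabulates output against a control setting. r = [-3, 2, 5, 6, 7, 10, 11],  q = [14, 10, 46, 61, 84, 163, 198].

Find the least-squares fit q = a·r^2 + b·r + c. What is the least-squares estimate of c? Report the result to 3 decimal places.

Compute the Gram sums: Σr^2·r^2 = 29060, Σr^2·r = 2996, Σr^2 = 344, Σr·r = 344, Σr = 38, Σ1 = 7.
Moment sums: Σr^2·q = 47886, Σr·q = 4970, Σq = 576.
So MᵀM·[a, b, c]ᵀ = Mᵀq: [[29060, 2996, 344]; [2996, 344, 38]; [344, 38, 7]]·[a, b, c]ᵀ = [47886, 4970, 576]ᵀ.
Solving the 3×3 system (Gaussian elimination) gives a = 19259/12507, b = 19127/25014, c = 933/379.

c = 2.462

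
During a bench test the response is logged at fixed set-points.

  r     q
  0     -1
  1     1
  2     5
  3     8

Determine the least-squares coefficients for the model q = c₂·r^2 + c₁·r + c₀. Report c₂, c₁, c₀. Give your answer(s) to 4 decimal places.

Forming AᵀA = [[98, 36, 14]; [36, 14, 6]; [14, 6, 4]] and Aᵀq = [93, 35, 13]ᵀ gives AᵀA·[c₂, c₁, c₀]ᵀ = Aᵀq.
Inverting the 3×3 Gram matrix, [c₂, c₁, c₀]ᵀ = [1/4, 47/20, -23/20]ᵀ.

c₂ = 0.2500, c₁ = 2.3500, c₀ = -1.1500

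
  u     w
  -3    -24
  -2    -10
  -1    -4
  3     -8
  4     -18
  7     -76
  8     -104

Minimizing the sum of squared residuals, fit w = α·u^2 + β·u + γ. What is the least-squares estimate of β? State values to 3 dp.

Setting ∂/∂α … = 0 gives: 6932·α + 910·β + 152·γ = -11000;  910·α + 152·β + 16·γ = -1364;  152·α + 16·β + 7·γ = -244.
(Σu^2·u^2 = 6932, Σu^2·u = 910, Σu^2 = 152, Σu·u = 152, Σu = 16, Σ1 = 7, Σu^2·w = -11000, Σu·w = -1364, Σw = -244.)
Row-reducing yields α = -357958/179697, β = 489392/179697, γ = 130156/59899.

β = 2.723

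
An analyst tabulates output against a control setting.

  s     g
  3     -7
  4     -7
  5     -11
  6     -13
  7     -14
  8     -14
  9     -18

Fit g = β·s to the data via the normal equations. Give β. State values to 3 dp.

Normal-equation sums: Σs·s = 280.
Moment sums: Σs·g = -554.
Normal equations: [[280]]·[β]ᵀ = [-554]ᵀ.
Hence β = -554 / 280 ≈ -1.97857.

β = -1.979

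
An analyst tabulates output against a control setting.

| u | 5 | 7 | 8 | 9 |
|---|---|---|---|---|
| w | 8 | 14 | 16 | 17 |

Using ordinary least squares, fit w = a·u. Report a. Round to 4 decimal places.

a = 1.9132

Sums needed: Σu·u = 219.
And Σu·w = 419.
a = 419/219 = 1.91324.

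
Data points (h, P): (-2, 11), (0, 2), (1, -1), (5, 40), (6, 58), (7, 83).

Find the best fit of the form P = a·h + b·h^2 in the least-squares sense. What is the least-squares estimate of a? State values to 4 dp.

a = -1.8229

From the data, Σh·h = 115, Σh·h^2 = 677, Σh^2·h^2 = 4339.
Right-hand side: Σh·P = 1106, Σh^2·P = 7198.
So AᵀA·[a, b]ᵀ = AᵀP: [[115, 677]; [677, 4339]]·[a, b]ᵀ = [1106, 7198]ᵀ.
det = 115·4339 − 677² = 40656.
a = (1106·4339 − 677·7198)/40656 = -1544/847; b = (115·7198 − 677·1106)/40656 = 1646/847.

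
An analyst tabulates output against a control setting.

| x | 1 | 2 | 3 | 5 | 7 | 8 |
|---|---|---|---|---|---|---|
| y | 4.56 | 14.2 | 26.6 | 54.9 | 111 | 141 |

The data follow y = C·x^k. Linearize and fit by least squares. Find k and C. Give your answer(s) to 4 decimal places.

Let Y = ln y. Fitting Y = k·ln x + ln C by least squares:
XᵀX = [[12.3883, 7.4265]; [7.4265, 6]], rhs = [31.3451, 21.1153]ᵀ  (here Σln x = 7.4265, Σ(ln x)² = 12.3883, Σln y = 21.1153, Σln x·ln y = 31.3451).
Slope k = (n·Σln x·ln y − Σln x·Σln y)/(n·Σ(ln x)² − (Σln x)²) = (6·31.3451 − 7.4265·21.1153)/19.1764 = 1.62998; ln C = (Σln y − k·Σln x)/n = 1.50169, so C = exp(1.50169) = 4.48926.

k = 1.6300, C = 4.4893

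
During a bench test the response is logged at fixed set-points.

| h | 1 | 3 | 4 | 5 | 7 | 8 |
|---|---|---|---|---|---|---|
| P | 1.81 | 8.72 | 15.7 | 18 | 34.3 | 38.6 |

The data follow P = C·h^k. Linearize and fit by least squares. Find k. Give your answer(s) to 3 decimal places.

Taking logs, ln P = k·ln h + ln C, so regress ln P on ln h.
Σln h = 8.1197, Σ(ln h)² = 13.8297, Σln P = 15.5914, Σln h·ln P = 25.3242.
Equations: 13.8297·k + 8.1197·ln C = 25.3242;  8.1197·k + 6·ln C = 15.5914.
Δ = 13.8297·6 − (8.1197)² = 17.0487; k = (25.3242·6 − 8.1197·15.5914)/17.0487 = 1.48681, ln C = (13.8297·15.5914 − 8.1197·25.3242)/17.0487 = 0.58649.

k = 1.487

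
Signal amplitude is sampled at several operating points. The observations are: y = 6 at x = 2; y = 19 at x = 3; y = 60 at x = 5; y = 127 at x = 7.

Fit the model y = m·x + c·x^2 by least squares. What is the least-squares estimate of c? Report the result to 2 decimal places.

Forming AᵀA = [[87, 503]; [503, 3123]] and Aᵀy = [1258, 7918]ᵀ gives AᵀA·[m, c]ᵀ = Aᵀy.
det = 87·3123 − 503² = 18692.
m = (1258·3123 − 503·7918)/18692 = -13505/4673; c = (87·7918 − 503·1258)/18692 = 14023/4673.

c = 3.00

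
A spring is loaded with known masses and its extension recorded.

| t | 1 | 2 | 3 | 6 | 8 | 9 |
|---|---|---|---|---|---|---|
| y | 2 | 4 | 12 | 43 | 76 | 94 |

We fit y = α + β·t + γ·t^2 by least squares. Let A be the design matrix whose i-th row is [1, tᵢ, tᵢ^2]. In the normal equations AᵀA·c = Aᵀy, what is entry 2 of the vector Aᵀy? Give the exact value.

1758

Entry 2 ↔ basis t, so (Aᵀy)_{2} = Σᵢ (t)·yᵢ = (1)·(2) + (2)·(4) + (3)·(12) + (6)·(43) + (8)·(76) + (9)·(94) = 1758.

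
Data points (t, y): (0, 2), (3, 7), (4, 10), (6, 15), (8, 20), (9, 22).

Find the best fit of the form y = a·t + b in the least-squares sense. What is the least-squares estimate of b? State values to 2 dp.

With design matrix X, XᵀX = [[206, 30]; [30, 6]] and Xᵀy = [509, 76]ᵀ.
det = 206·6 − 30² = 336.
a = (509·6 − 30·76)/336 = 129/56; b = (206·76 − 30·509)/336 = 193/168.

b = 1.15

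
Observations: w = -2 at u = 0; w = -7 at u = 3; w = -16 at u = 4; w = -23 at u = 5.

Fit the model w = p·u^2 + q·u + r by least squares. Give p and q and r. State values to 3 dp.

p = -1.160, q = 1.470, r = -1.906

The normal system AᵀA·[p, q, r]ᵀ = Aᵀw is [[962, 216, 50]; [216, 50, 12]; [50, 12, 4]]·[p, q, r]ᵀ = [-894, -200, -48]ᵀ.
Inverting the 3×3 Gram matrix, [p, q, r]ᵀ = [-210/181, 266/181, -345/181]ᵀ.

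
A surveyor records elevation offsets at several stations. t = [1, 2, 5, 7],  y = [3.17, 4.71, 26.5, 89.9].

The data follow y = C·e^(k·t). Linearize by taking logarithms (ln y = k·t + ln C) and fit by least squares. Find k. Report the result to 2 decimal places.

k = 0.56

With ln yᵢ as the transformed response and tᵢ as the regressor:
Over the data: Σt = 15.0000, Σ(t)² = 79.0000, Σln y = 10.4793, Σt·ln y = 52.1297.
Normal system: [[79.0000, 15.0000]; [15.0000, 4]]·[k, ln C]ᵀ = [52.1297, 10.4793]ᵀ.
Solving (det = 91.0000): k = 0.56407, ln C = 0.50457.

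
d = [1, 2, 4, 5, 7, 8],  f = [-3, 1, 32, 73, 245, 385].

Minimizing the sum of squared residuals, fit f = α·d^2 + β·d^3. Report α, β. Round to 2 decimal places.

The normal system MᵀM·[α, β]ᵀ = Mᵀf is [[7395, 53757]; [53757, 399579]]·[α, β]ᵀ = [38983, 292333]ᵀ.
det = 7395·399579 − 53757² = 65071656.
α = (38983·399579 − 53757·292333)/65071656 = -11513077/5422638; β = (7395·292333 − 53757·38983)/65071656 = 5516117/5422638.

α = -2.12, β = 1.02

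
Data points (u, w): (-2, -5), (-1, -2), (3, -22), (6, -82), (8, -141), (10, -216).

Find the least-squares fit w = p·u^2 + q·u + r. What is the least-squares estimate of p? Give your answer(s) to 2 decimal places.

Forming MᵀM = [[15490, 1746, 214]; [1746, 214, 24]; [214, 24, 6]] and Mᵀw = [-33796, -3834, -468]ᵀ gives MᵀM·[p, q, r]ᵀ = Mᵀw.
Solving the 3×3 system (Gaussian elimination) gives p = -204069/101299, q = -145146/101299, r = -42277/101299.

p = -2.01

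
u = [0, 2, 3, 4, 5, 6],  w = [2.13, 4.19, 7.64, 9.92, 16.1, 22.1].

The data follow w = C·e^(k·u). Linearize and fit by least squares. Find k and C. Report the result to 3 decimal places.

k = 0.399, C = 2.087

Taking logs, ln w = k·u + ln C, so regress ln w on u.
XᵀX = [[90.0000, 20.0000]; [20.0000, 6]], rhs = [50.6114, 12.3912]ᵀ  (here Σu = 20.0000, Σ(u)² = 90.0000, Σln w = 12.3912, Σu·ln w = 50.6114).
Δ = 90.0000·6 − (20.0000)² = 140.0000; k = (50.6114·6 − 20.0000·12.3912)/140.0000 = 0.39889, ln C = (90.0000·12.3912 − 20.0000·50.6114)/140.0000 = 0.73556, so C = exp(0.73556) = 2.08664.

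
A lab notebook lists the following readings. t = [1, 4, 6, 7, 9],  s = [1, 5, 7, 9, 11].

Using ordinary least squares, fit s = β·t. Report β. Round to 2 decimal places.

β = 1.23

From the data, Σt·t = 183.
And Σt·s = 225.
β = 225/183 = 1.22951.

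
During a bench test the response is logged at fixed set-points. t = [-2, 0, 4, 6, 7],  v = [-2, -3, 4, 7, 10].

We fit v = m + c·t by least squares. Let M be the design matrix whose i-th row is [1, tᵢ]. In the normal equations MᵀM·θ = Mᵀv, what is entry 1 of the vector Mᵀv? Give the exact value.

Entry 1 ↔ basis 1, so (Mᵀv)_{1} = Σᵢ vᵢ = (1)·(-2) + (1)·(-3) + (1)·(4) + (1)·(7) + (1)·(10) = 16.

16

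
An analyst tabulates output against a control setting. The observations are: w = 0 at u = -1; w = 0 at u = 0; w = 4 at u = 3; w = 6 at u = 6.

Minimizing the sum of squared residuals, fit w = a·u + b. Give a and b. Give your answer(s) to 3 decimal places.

With design matrix X, XᵀX = [[46, 8]; [8, 4]] and Xᵀw = [48, 10]ᵀ.
Eliminating b: 4·(row 1) − 8·(row 2) gives 120·a = 4·48 − 8·10 = 112, so a = 14/15.
Then b = (10 − 8·(14/15))/4 = 19/30.

a = 0.933, b = 0.633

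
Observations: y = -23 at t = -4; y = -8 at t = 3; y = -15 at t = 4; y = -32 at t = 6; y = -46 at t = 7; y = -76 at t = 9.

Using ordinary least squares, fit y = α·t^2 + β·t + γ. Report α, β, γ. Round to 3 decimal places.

AᵀA·[α, β, γ]ᵀ = Aᵀy reads: 10851·α + 1315·β + 207·γ = -10242;  1315·α + 207·β + 25·γ = -1190;  207·α + 25·β + 6·γ = -200.
(Σt^2·t^2 = 10851, Σt^2·t = 1315, Σt^2 = 207, Σt·t = 207, Σt = 25, Σ1 = 6, Σt^2·y = -10242, Σt·y = -1190, Σy = -200.)
Solving the 3×3 system (Gaussian elimination) gives α = -3107/3012, β = 1075/1004, γ = -3323/1506.

α = -1.032, β = 1.071, γ = -2.207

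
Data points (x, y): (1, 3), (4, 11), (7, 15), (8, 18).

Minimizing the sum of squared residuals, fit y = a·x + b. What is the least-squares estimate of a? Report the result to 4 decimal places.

Setting ∂/∂a … = 0 gives: 130·a + 20·b = 296;  20·a + 4·b = 47.
det = 130·4 − 20² = 120.
a = (296·4 − 20·47)/120 = 61/30; b = (130·47 − 20·296)/120 = 19/12.

a = 2.0333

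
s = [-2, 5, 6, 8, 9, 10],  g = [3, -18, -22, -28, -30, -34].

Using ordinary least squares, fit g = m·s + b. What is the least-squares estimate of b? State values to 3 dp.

Entries of AᵀA: Σs·s = 310, Σs = 36, Σ1 = 6.
Right-hand side: Σs·g = -1062, Σg = -129.
AᵀA·[m, b]ᵀ = Aᵀg becomes [[310, 36]; [36, 6]]·[m, b]ᵀ = [-1062, -129]ᵀ.
det = 310·6 − 36² = 564.
m = ((-1062)·6 − 36·(-129))/564 = -144/47; b = (310·(-129) − 36·(-1062))/564 = -293/94.

b = -3.117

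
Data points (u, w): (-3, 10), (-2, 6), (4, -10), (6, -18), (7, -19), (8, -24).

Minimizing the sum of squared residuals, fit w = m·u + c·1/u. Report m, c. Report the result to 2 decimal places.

Sums needed: Σu·u = 178, Σu·1/u = 6, Σ1/u·1/u = 13757/28224.
Moment sums: Σu·w = -515, Σ1/u·w = -737/42.
Normal equations: [[178, 6]; [6, 13757/28224]]·[m, c]ᵀ = [-515, -737/42]ᵀ.
Δ = 178·(13757/28224) − 6² = 716341/14112.
m = ((-515)·(13757/28224) − 6·(-737/42))/(716341/14112) = -4113271/1432682; c = (178·(-737/42) − 6·(-515))/(716341/14112) = -472416/716341.

m = -2.87, c = -0.66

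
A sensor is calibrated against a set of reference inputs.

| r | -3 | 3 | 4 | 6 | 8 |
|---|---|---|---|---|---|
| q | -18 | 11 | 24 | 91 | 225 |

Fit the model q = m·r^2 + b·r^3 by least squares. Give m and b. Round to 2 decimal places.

m = -0.45, b = 0.50

The normal equations are: 5810·m + 41568·b = 17997;  41568·m + 314354·b = 137175.
Δ = 5810·314354 − 41568² = 98498116.
m = (17997·314354 − 41568·137175)/98498116 = -22330731/49249058; b = (5810·137175 − 41568·17997)/98498116 = 24443727/49249058.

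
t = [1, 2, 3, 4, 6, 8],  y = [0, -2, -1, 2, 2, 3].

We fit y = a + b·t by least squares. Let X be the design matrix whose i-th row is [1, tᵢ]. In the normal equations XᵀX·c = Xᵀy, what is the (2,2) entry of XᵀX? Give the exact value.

Row 2 ↔ basis t, column 2 ↔ basis t, so (XᵀX)_{2,2} = Σᵢ (t)·(t) = (1)·(1) + (2)·(2) + (3)·(3) + (4)·(4) + (6)·(6) + (8)·(8) = 130.

130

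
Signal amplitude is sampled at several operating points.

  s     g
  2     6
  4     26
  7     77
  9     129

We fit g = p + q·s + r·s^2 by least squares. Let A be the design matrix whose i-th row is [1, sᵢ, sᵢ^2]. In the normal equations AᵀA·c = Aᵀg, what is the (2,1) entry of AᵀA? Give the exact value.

Row 2 ↔ basis s, column 1 ↔ basis 1, so (AᵀA)_{2,1} = Σᵢ s = (2)·(1) + (4)·(1) + (7)·(1) + (9)·(1) = 22.

22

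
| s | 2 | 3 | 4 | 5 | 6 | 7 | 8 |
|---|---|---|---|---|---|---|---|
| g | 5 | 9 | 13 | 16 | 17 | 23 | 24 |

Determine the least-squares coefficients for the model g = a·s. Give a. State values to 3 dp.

Sums needed: Σs·s = 203.
For Aᵀg: Σs·g = 624.
a = 624/203 = 3.07389.

a = 3.074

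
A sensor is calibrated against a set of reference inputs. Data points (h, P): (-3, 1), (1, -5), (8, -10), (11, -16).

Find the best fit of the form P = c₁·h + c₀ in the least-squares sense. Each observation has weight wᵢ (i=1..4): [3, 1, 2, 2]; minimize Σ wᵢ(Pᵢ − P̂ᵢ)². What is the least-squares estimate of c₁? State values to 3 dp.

c₁ = -1.133

Compute the Gram sums: Σwᵢ·h·h = 398, Σwᵢ·h = 30, Σwᵢ·1 = 8.
For MᵀWP: Σwᵢ·h·P = -526, Σwᵢ·P = -54.
Normal equations: [[398, 30]; [30, 8]]·[c₁, c₀]ᵀ = [-526, -54]ᵀ.
Eliminating c₀: 8·(row 1) − 30·(row 2) gives 2284·c₁ = 8·(-526) − 30·(-54) = -2588, so c₁ = -647/571.
Then c₀ = ((-54) − 30·(-647/571))/8 = -1428/571.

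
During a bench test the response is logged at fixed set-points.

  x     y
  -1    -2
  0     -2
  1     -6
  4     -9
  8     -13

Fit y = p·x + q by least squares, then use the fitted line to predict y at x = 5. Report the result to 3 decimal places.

Compute the Gram sums: Σx·x = 82, Σx = 12, Σ1 = 5.
Moment sums: Σx·y = -144, Σy = -32.
MᵀM·[p, q]ᵀ = Mᵀy becomes [[82, 12]; [12, 5]]·[p, q]ᵀ = [-144, -32]ᵀ.
Eliminating q: 5·(row 1) − 12·(row 2) gives 266·p = 5·(-144) − 12·(-32) = -336, so p = -24/19.
Then q = ((-32) − 12·(-24/19))/5 = -64/19.
At x = 5: ŷ = (-24/19)·(5) + (-64/19)·(1) = -184/19.

ŷ = -9.684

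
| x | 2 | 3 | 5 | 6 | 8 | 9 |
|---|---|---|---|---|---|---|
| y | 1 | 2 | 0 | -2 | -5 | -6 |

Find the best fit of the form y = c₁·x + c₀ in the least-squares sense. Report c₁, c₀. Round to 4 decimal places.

The normal system AᵀA·[c₁, c₀]ᵀ = Aᵀy is [[219, 33]; [33, 6]]·[c₁, c₀]ᵀ = [-98, -10]ᵀ.
Δ = 219·6 − 33² = 225.
c₁ = ((-98)·6 − 33·(-10))/225 = -86/75; c₀ = (219·(-10) − 33·(-98))/225 = 116/25.

c₁ = -1.1467, c₀ = 4.6400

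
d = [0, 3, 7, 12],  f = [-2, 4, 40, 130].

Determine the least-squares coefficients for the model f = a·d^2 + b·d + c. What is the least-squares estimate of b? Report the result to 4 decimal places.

b = -1.0000

Forming MᵀM = [[23218, 2098, 202]; [2098, 202, 22]; [202, 22, 4]] and Mᵀf = [20716, 1852, 172]ᵀ gives MᵀM·[a, b, c]ᵀ = Mᵀf.
Solving the 3×3 system (Gaussian elimination) gives a = 1, b = -1, c = -2.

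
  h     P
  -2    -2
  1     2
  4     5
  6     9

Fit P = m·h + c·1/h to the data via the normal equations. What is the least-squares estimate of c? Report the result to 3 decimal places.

c = 0.128

Compute the Gram sums: Σh·h = 57, Σh·1/h = 4, Σ1/h·1/h = 193/144.
Moment sums: Σh·P = 80, Σ1/h·P = 23/4.
So AᵀA·[m, c]ᵀ = AᵀP: [[57, 4]; [4, 193/144]]·[m, c]ᵀ = [80, 23/4]ᵀ.
Eliminating c: (193/144)·(row 1) − 4·(row 2) gives (2899/48)·m = (193/144)·80 − 4·(23/4) = 758/9, so m = 12128/8697.
Then c = ((23/4) − 4·(12128/8697))/(193/144) = 372/2899.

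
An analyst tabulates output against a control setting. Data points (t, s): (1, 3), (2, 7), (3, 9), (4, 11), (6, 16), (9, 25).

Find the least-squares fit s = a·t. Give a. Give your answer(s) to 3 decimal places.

a = 2.782

From the data, Σt·t = 147.
Right-hand side: Σt·s = 409.
So AᵀA·[a]ᵀ = Aᵀs: [[147]]·[a]ᵀ = [409]ᵀ.
a = 409/147 = 2.78231.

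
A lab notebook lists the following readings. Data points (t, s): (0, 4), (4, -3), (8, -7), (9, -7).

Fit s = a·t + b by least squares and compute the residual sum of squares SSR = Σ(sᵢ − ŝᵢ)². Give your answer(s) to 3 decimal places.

The normal system MᵀM·[a, b]ᵀ = Mᵀs is [[161, 21]; [21, 4]]·[a, b]ᵀ = [-131, -13]ᵀ.
Δ = 161·4 − 21² = 203.
a = ((-131)·4 − 21·(-13))/203 = -251/203; b = (161·(-13) − 21·(-131))/203 = 94/29.
Residuals: 22/29, -263/203, -71/203, 180/203; SSR = 642/203.

SSR = 3.163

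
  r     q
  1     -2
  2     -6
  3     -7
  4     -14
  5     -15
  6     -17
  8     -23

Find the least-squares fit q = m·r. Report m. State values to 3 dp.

m = -2.916

Compute the Gram sums: Σr·r = 155.
Moment sums: Σr·q = -452.
m = (-452)/155 = -2.91613.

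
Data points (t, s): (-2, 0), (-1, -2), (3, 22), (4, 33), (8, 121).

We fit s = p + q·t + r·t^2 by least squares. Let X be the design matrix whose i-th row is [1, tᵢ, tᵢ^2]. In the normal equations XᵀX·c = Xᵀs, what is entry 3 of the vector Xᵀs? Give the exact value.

Entry 3 ↔ basis t^2, so (Xᵀs)_{3} = Σᵢ (t^2)·sᵢ = (4)·(0) + (1)·(-2) + (9)·(22) + (16)·(33) + (64)·(121) = 8468.

8468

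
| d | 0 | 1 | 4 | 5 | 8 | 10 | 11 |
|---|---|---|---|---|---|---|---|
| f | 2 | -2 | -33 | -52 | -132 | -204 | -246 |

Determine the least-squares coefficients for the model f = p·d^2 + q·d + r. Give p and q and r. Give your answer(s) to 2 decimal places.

p = -1.96, q = -0.94, r = 1.63

The normal equations are: 29619·p + 3033·q + 327·r = -60444;  3033·p + 327·q + 39·r = -6196;  327·p + 39·q + 7·r = -667.
Solving the 3×3 system (Gaussian elimination) gives p = -81505/41538, q = -39139/41538, r = 11255/6923.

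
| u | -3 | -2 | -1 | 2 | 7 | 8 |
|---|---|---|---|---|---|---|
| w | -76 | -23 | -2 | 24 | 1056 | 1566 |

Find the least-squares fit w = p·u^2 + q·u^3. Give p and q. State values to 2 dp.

The normal system MᵀM·[p, q]ᵀ = Mᵀw is [[6611, 49331]; [49331, 380651]]·[p, q]ᵀ = [151286, 1166430]ᵀ.
Δ = 6611·380651 − 49331² = 82936200.
p = (151286·380651 − 49331·1166430)/82936200 = 5751107/10367025; q = (6611·1166430 − 49331·151286)/82936200 = 31022383/10367025.

p = 0.55, q = 2.99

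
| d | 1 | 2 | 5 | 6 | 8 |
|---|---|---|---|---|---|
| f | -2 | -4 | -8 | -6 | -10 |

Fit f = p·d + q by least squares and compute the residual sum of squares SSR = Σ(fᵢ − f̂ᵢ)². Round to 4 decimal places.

SSR = 5.1807

Normal-equation sums: Σd·d = 130, Σd = 22, Σ1 = 5.
Moment sums: Σd·f = -166, Σf = -30.
Normal equations: [[130, 22]; [22, 5]]·[p, q]ᵀ = [-166, -30]ᵀ.
Eliminating q: 5·(row 1) − 22·(row 2) gives 166·p = 5·(-166) − 22·(-30) = -170, so p = -85/83.
Then q = ((-30) − 22·(-85/83))/5 = -124/83.
Residuals: 43/83, -38/83, -115/83, 136/83, -26/83; SSR = 430/83.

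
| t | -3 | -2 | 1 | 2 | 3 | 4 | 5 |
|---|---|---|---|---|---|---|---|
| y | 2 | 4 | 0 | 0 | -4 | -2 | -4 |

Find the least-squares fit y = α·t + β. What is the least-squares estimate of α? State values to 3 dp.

From the data, Σt·t = 68, Σt = 10, Σ1 = 7.
Right-hand side: Σt·y = -54, Σy = -4.
Normal equations: [[68, 10]; [10, 7]]·[α, β]ᵀ = [-54, -4]ᵀ.
det = 68·7 − 10² = 376.
α = ((-54)·7 − 10·(-4))/376 = -169/188; β = (68·(-4) − 10·(-54))/376 = 67/94.

α = -0.899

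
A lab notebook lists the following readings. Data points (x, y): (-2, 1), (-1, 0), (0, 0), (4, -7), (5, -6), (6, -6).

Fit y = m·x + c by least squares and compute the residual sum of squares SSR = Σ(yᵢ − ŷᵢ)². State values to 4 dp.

SSR = 5.9310

Compute the Gram sums: Σx·x = 82, Σx = 12, Σ1 = 6.
And Σx·y = -96, Σy = -18.
So MᵀM·[m, c]ᵀ = Mᵀy: [[82, 12]; [12, 6]]·[m, c]ᵀ = [-96, -18]ᵀ.
Δ = 82·6 − 12² = 348.
m = ((-96)·6 − 12·(-18))/348 = -30/29; c = (82·(-18) − 12·(-96))/348 = -27/29.
Residuals: -4/29, -3/29, 27/29, -56/29, 3/29, 33/29; SSR = 172/29.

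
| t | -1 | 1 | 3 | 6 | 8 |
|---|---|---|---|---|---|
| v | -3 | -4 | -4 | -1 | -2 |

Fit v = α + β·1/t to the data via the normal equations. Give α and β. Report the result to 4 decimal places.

α = -2.7398, β = -0.4816

From the data, Σ1 = 5, Σ1/t = 5/8, Σ1/t·1/t = 1241/576.
Right-hand side: Σv = -14, Σ1/t·v = -11/4.
So AᵀA·[α, β]ᵀ = Aᵀv: [[5, 5/8]; [5/8, 1241/576]]·[α, β]ᵀ = [-14, -11/4]ᵀ.
Δ = 5·(1241/576) − (5/8)² = 1495/144.
α = ((-14)·(1241/576) − (5/8)·(-11/4))/(1495/144) = -4096/1495; β = (5·(-11/4) − (5/8)·(-14))/(1495/144) = -144/299.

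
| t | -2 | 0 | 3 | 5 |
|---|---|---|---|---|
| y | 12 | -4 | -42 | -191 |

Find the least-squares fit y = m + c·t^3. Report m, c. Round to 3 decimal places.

m = -1.756, c = -1.514

Compute the Gram sums: Σ1 = 4, Σt^3 = 144, Σt^3·t^3 = 16418.
For Aᵀy: Σy = -225, Σt^3·y = -25105.
Δ = 4·16418 − 144² = 44936.
m = ((-225)·16418 − 144·(-25105))/44936 = -39465/22468; c = (4·(-25105) − 144·(-225))/44936 = -17005/11234.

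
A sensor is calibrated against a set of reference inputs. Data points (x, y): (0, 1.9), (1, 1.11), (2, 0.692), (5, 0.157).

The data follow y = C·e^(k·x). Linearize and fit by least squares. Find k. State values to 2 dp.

Let Y = ln y. Fitting Y = k·x + ln C by least squares:
Σx = 8.0000, Σ(x)² = 30.0000, Σln y = -1.4735, Σx·ln y = -9.8895.
Equations: 30.0000·k + 8.0000·ln C = -9.8895;  8.0000·k + 4·ln C = -1.4735.
Δ = 30.0000·4 − (8.0000)² = 56.0000; k = (-9.8895·4 − 8.0000·-1.4735)/56.0000 = -0.49590, ln C = (30.0000·-1.4735 − 8.0000·-9.8895)/56.0000 = 0.62343.

k = -0.50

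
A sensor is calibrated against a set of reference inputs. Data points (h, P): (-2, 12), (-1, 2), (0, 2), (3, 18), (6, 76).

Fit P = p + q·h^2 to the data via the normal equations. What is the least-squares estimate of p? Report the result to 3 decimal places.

Compute the Gram sums: Σ1 = 5, Σh^2 = 50, Σh^2·h^2 = 1394.
For XᵀP: ΣP = 110, Σh^2·P = 2948.
Δ = 5·1394 − 50² = 4470.
p = (110·1394 − 50·2948)/4470 = 198/149; q = (5·2948 − 50·110)/4470 = 308/149.

p = 1.329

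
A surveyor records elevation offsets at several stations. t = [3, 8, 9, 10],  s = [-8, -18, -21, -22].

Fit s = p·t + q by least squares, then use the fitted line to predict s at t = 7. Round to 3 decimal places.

ŝ = -16.224

Sums needed: Σt·t = 254, Σt = 30, Σ1 = 4.
Right-hand side: Σt·s = -577, Σs = -69.
Eliminating q: 4·(row 1) − 30·(row 2) gives 116·p = 4·(-577) − 30·(-69) = -238, so p = -119/58.
Then q = ((-69) − 30·(-119/58))/4 = -54/29.
At t = 7: ŝ = (-119/58)·(7) + (-54/29)·(1) = -941/58.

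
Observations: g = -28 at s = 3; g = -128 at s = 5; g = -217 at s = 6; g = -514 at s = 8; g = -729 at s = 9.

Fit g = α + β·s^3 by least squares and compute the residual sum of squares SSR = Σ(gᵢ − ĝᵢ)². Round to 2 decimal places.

The normal equations are: 5·α + 1609·β = -1616;  1609·α + 856595·β = -858237.
det = 5·856595 − 1609² = 1694094.
α = ((-1616)·856595 − 1609·(-858237))/1694094 = -3354187/1694094; β = (5·(-858237) − 1609·(-1616))/1694094 = -1691041/1694094.
Residuals: 788831/847047, -351620/282349, 1000645/1694094, -532379/564698, 564275/847047; SSR = 6945127/1694094.

SSR = 4.10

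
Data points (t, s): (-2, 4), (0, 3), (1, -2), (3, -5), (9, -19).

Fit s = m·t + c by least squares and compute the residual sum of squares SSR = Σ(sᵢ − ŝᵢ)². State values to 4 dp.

SSR = 6.9576

Entries of AᵀA: Σt·t = 95, Σt = 11, Σ1 = 5.
For Aᵀs: Σt·s = -196, Σs = -19.
Determinant 95·5 − 11² = 354.
m = ((-196)·5 − 11·(-19))/354 = -257/118; c = (95·(-19) − 11·(-196))/354 = 117/118.
Residuals: -159/118, 237/118, -48/59, 32/59, -23/59; SSR = 821/118.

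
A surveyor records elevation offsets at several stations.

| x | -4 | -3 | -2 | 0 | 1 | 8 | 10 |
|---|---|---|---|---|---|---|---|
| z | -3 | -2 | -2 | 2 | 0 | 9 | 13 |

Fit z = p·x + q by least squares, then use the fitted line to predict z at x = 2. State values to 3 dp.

Forming AᵀA = [[194, 10]; [10, 7]] and Aᵀz = [224, 17]ᵀ gives AᵀA·[p, q]ᵀ = Aᵀz.
Determinant 194·7 − 10² = 1258.
p = (224·7 − 10·17)/1258 = 699/629; q = (194·17 − 10·224)/1258 = 529/629.
At x = 2: ẑ = (699/629)·(2) + (529/629)·(1) = 1927/629.

ẑ = 3.064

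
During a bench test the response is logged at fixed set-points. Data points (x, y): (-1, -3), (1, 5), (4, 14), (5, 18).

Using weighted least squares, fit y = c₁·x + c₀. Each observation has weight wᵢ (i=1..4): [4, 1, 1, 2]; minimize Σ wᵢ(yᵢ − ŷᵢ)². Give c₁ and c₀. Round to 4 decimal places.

Sums needed: Σwᵢ·x·x = 71, Σwᵢ·x = 11, Σwᵢ·1 = 8.
For AᵀWy: Σwᵢ·x·y = 253, Σwᵢ·y = 43.
AᵀWA·[c₁, c₀]ᵀ = AᵀWy becomes [[71, 11]; [11, 8]]·[c₁, c₀]ᵀ = [253, 43]ᵀ.
Δ = 71·8 − 11² = 447.
c₁ = (253·8 − 11·43)/447 = 517/149; c₀ = (71·43 − 11·253)/447 = 90/149.

c₁ = 3.4698, c₀ = 0.6040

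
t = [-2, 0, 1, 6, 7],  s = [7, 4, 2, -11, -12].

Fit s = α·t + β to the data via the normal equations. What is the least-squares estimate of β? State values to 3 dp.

With design matrix A, AᵀA = [[90, 12]; [12, 5]] and Aᵀs = [-162, -10]ᵀ.
Δ = 90·5 − 12² = 306.
α = ((-162)·5 − 12·(-10))/306 = -115/51; β = (90·(-10) − 12·(-162))/306 = 58/17.

β = 3.412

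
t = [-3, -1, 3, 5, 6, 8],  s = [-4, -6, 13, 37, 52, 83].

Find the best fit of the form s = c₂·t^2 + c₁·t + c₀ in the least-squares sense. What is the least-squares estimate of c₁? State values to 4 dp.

c₁ = 3.1188

Sums needed: Σt^2·t^2 = 6180, Σt^2·t = 852, Σt^2 = 144, Σt·t = 144, Σt = 18, Σ1 = 6.
Right-hand side: Σt^2·s = 8184, Σt·s = 1218, Σs = 175.
Row-reducing yields c₂ = 375/382, c₁ = 5957/1910, c₀ = -10744/2865.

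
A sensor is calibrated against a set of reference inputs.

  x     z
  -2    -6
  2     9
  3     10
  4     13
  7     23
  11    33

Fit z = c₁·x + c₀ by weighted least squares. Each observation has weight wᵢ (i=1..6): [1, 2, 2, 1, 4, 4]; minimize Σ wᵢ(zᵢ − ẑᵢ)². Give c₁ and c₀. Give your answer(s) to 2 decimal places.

c₁ = 2.89, c₀ = 1.86

Compute the Gram sums: Σwᵢ·x·x = 726, Σwᵢ·x = 84, Σwᵢ·1 = 14.
Moment sums: Σwᵢ·x·z = 2256, Σwᵢ·z = 269.
Determinant 726·14 − 84² = 3108.
c₁ = (2256·14 − 84·269)/3108 = 107/37; c₀ = (726·269 − 84·2256)/3108 = 965/518.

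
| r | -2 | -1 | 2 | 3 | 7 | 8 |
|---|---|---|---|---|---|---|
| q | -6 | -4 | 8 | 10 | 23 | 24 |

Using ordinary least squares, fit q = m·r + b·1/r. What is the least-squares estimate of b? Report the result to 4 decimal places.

MᵀM·[m, b]ᵀ = Mᵀq reads: 131·m + 6·b = 415;  6·m + (46489/28224)·b = 433/21.
(Σr·r = 131, Σr·1/r = 6, Σ1/r·1/r = 46489/28224, Σr·q = 415, Σ1/r·q = 433/21.)
det = 131·(46489/28224) − 6² = 5073995/28224.
m = (415·(46489/28224) − 6·(433/21))/(5073995/28224) = 15801223/5073995; b = (131·(433/21) − 6·415)/(5073995/28224) = 5957952/5073995.

b = 1.1742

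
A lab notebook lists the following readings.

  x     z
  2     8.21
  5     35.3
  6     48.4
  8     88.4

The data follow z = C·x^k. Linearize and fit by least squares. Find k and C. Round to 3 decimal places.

Linearized form: ln z = k·ln x + ln C. From the 4 transformed points,
Sums: Σln x = 6.1738, Σ(ln x)² = 10.6052, Σln z = 14.0306, Σln x·ln z = 23.4661.
Normal system: [[10.6052, 6.1738]; [6.1738, 4]]·[k, ln C]ᵀ = [23.4661, 14.0306]ᵀ.
Solving (det = 4.3053): k = 1.68222, ln C = 0.91124, so C = exp(0.91124) = 2.48739.

k = 1.682, C = 2.487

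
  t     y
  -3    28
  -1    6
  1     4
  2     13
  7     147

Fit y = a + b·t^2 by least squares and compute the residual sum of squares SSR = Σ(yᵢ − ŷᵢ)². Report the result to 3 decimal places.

Forming MᵀM = [[5, 64]; [64, 2500]] and Mᵀy = [198, 7517]ᵀ gives MᵀM·[a, b]ᵀ = Mᵀy.
Determinant 5·2500 − 64² = 8404.
a = (198·2500 − 64·7517)/8404 = 3478/2101; b = (5·7517 − 64·198)/8404 = 24913/8404.
Residuals: -2817/8404, 11599/8404, -5209/8404, -98/191, 739/8404; SSR = 22459/8404.

SSR = 2.672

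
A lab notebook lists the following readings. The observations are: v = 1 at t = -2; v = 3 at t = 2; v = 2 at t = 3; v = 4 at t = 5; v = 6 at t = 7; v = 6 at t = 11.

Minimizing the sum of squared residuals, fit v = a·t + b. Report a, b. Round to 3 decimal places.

XᵀX·[a, b]ᵀ = Xᵀv reads: 212·a + 26·b = 138;  26·a + 6·b = 22.
Δ = 212·6 − 26² = 596.
a = (138·6 − 26·22)/596 = 64/149; b = (212·22 − 26·138)/596 = 269/149.

a = 0.430, b = 1.805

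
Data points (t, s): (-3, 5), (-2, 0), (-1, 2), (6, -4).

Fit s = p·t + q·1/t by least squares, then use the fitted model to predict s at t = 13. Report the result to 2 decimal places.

Compute the Gram sums: Σt·t = 50, Σt·1/t = 4, Σ1/t·1/t = 25/18.
Right-hand side: Σt·s = -41, Σ1/t·s = -13/3.
AᵀA·[p, q]ᵀ = Aᵀs becomes [[50, 4]; [4, 25/18]]·[p, q]ᵀ = [-41, -13/3]ᵀ.
Determinant 50·(25/18) − 4² = 481/9.
p = ((-41)·(25/18) − 4·(-13/3))/(481/9) = -713/962; q = (50·(-13/3) − 4·(-41))/(481/9) = -474/481.
At t = 13: ŝ = (-713/962)·(13) + (-474/481)·(1/13) = -121445/12506.

ŝ = -9.71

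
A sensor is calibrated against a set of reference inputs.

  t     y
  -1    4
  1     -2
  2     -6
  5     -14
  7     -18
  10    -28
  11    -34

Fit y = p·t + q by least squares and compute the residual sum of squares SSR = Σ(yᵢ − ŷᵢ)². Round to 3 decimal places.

SSR = 10.000

Normal-equation sums: Σt·t = 301, Σt = 35, Σ1 = 7.
And Σt·y = -868, Σy = -98.
det = 301·7 − 35² = 882.
p = ((-868)·7 − 35·(-98))/882 = -3; q = (301·(-98) − 35·(-868))/882 = 1.
Residuals: 0, 0, -1, 0, 2, 1, -2; SSR = 10.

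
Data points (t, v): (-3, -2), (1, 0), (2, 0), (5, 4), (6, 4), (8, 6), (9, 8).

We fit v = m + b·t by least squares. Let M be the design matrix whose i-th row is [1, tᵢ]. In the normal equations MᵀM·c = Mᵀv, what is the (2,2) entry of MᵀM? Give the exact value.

Row 2 ↔ basis t, column 2 ↔ basis t, so (MᵀM)_{2,2} = Σᵢ (t)·(t) = (-3)·(-3) + (1)·(1) + (2)·(2) + (5)·(5) + (6)·(6) + (8)·(8) + (9)·(9) = 220.

220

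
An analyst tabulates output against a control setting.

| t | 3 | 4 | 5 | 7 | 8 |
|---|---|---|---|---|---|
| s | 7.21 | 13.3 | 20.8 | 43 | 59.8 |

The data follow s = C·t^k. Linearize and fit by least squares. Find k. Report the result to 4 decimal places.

k = 2.1400

Let Y = ln s. Fitting Y = k·ln t + ln C by least squares:
AᵀA = [[13.8297, 8.1197]; [8.1197, 5]], rhs = [26.4682, 15.4504]ᵀ  (here Σln t = 8.1197, Σ(ln t)² = 13.8297, Σln s = 15.4504, Σln t·ln s = 26.4682).
Slope k = (n·Σln t·ln s − Σln t·Σln s)/(n·Σ(ln t)² − (Σln t)²) = (5·26.4682 − 8.1197·15.4504)/3.2190 = 2.13997; ln C = (Σln s − k·Σln t)/n = -0.38510.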